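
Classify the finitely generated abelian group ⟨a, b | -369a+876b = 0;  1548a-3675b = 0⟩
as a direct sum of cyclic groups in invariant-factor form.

rank_ℚ(R)=2; free=2−2=0
SNF(R) diag = [3, 9] → torsion [3, 9]

Answer: M ≅ ℤ/3 ⊕ ℤ/9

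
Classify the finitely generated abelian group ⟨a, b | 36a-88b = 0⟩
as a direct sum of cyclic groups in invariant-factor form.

rank_ℚ(R)=1; free=2−1=1
SNF(R) diag = [4] → torsion [4]

Answer: M ≅ ℤ^1 ⊕ ℤ/4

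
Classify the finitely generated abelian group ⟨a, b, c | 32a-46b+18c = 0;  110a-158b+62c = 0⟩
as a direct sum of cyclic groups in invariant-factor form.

rank_ℚ(R)=2; free=3−2=1
SNF(R) diag = [2, 2] → torsion [2, 2]

Answer: M ≅ ℤ^1 ⊕ ℤ/2 ⊕ ℤ/2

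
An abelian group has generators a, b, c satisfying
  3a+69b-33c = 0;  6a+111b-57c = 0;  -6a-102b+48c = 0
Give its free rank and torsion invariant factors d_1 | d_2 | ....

Answer: M ≅ ℤ/3 ⊕ ℤ/9 ⊕ ℤ/18

Derivation:
rank_ℚ(R)=3; free=3−3=0
SNF(R) diag = [3, 9, 18] → torsion [3, 9, 18]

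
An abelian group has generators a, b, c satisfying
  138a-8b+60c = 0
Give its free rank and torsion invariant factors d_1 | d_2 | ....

rank_ℚ(R)=1; free=3−1=2
SNF(R) diag = [2] → torsion [2]

Answer: M ≅ ℤ^2 ⊕ ℤ/2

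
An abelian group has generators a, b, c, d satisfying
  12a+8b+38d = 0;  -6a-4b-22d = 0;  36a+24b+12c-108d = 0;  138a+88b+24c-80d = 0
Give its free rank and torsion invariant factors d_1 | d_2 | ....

rank_ℚ(R)=4; free=4−4=0
SNF(R) diag = [2, 6, 12, 12] → torsion [2, 6, 12, 12]

Answer: M ≅ ℤ/2 ⊕ ℤ/6 ⊕ ℤ/12 ⊕ ℤ/12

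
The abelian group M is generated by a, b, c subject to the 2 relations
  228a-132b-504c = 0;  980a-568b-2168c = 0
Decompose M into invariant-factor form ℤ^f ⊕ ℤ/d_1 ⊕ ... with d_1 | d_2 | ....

Answer: M ≅ ℤ^1 ⊕ ℤ/4 ⊕ ℤ/12

Derivation:
rank_ℚ(R)=2; free=3−2=1
SNF(R) diag = [4, 12] → torsion [4, 12]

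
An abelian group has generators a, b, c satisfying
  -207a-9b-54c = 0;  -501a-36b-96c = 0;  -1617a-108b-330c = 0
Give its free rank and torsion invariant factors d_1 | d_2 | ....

Answer: M ≅ ℤ/3 ⊕ ℤ/9 ⊕ ℤ/18

Derivation:
rank_ℚ(R)=3; free=3−3=0
SNF(R) diag = [3, 9, 18] → torsion [3, 9, 18]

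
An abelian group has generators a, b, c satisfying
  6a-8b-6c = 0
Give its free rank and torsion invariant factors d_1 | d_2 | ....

Answer: M ≅ ℤ^2 ⊕ ℤ/2

Derivation:
rank_ℚ(R)=1; free=3−1=2
SNF(R) diag = [2] → torsion [2]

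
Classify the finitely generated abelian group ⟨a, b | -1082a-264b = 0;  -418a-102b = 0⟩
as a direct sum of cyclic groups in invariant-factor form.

Answer: M ≅ ℤ/2 ⊕ ℤ/6

Derivation:
rank_ℚ(R)=2; free=2−2=0
SNF(R) diag = [2, 6] → torsion [2, 6]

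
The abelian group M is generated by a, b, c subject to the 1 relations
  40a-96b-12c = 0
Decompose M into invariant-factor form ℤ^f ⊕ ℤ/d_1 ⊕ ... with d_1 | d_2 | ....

Answer: M ≅ ℤ^2 ⊕ ℤ/4

Derivation:
rank_ℚ(R)=1; free=3−1=2
SNF(R) diag = [4] → torsion [4]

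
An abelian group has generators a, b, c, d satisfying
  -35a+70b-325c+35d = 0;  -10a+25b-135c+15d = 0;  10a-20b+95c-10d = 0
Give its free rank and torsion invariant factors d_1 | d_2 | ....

rank_ℚ(R)=3; free=4−3=1
SNF(R) diag = [5, 5, 15] → torsion [5, 5, 15]

Answer: M ≅ ℤ^1 ⊕ ℤ/5 ⊕ ℤ/5 ⊕ ℤ/15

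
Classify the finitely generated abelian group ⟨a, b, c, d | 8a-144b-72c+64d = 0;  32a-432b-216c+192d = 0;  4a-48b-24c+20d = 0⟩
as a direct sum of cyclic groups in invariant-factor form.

rank_ℚ(R)=3; free=4−3=1
SNF(R) diag = [4, 8, 24] → torsion [4, 8, 24]

Answer: M ≅ ℤ^1 ⊕ ℤ/4 ⊕ ℤ/8 ⊕ ℤ/24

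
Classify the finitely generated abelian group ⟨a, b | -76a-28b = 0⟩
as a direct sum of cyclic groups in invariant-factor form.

rank_ℚ(R)=1; free=2−1=1
SNF(R) diag = [4] → torsion [4]

Answer: M ≅ ℤ^1 ⊕ ℤ/4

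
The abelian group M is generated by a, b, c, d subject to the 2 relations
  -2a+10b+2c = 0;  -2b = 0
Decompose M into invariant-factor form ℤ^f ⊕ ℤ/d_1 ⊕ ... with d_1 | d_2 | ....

rank_ℚ(R)=2; free=4−2=2
SNF(R) diag = [2, 2] → torsion [2, 2]

Answer: M ≅ ℤ^2 ⊕ ℤ/2 ⊕ ℤ/2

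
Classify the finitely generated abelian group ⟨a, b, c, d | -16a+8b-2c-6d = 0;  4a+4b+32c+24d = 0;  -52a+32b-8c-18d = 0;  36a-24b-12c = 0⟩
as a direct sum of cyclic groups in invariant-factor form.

rank_ℚ(R)=4; free=4−4=0
SNF(R) diag = [2, 6, 12, 12] → torsion [2, 6, 12, 12]

Answer: M ≅ ℤ/2 ⊕ ℤ/6 ⊕ ℤ/12 ⊕ ℤ/12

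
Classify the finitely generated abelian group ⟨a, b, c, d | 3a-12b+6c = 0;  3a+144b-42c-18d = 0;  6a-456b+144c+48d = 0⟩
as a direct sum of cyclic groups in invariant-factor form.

rank_ℚ(R)=3; free=4−3=1
SNF(R) diag = [3, 6, 12] → torsion [3, 6, 12]

Answer: M ≅ ℤ^1 ⊕ ℤ/3 ⊕ ℤ/6 ⊕ ℤ/12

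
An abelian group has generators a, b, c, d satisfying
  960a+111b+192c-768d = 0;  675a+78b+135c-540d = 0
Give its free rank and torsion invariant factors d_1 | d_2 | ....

rank_ℚ(R)=2; free=4−2=2
SNF(R) diag = [3, 3] → torsion [3, 3]

Answer: M ≅ ℤ^2 ⊕ ℤ/3 ⊕ ℤ/3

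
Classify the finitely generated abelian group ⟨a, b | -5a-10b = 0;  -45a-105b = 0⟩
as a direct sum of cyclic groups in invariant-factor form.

rank_ℚ(R)=2; free=2−2=0
SNF(R) diag = [5, 15] → torsion [5, 15]

Answer: M ≅ ℤ/5 ⊕ ℤ/15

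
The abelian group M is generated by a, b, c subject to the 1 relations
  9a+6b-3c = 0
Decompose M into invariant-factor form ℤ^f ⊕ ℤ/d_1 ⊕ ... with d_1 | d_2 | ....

Answer: M ≅ ℤ^2 ⊕ ℤ/3

Derivation:
rank_ℚ(R)=1; free=3−1=2
SNF(R) diag = [3] → torsion [3]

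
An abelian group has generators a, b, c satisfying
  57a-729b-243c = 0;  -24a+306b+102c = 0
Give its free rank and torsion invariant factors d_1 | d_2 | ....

Answer: M ≅ ℤ^1 ⊕ ℤ/3 ⊕ ℤ/6

Derivation:
rank_ℚ(R)=2; free=3−2=1
SNF(R) diag = [3, 6] → torsion [3, 6]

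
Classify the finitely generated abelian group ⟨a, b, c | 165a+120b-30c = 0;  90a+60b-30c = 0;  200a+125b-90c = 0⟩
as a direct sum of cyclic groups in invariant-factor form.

Answer: M ≅ ℤ/5 ⊕ ℤ/15 ⊕ ℤ/30

Derivation:
rank_ℚ(R)=3; free=3−3=0
SNF(R) diag = [5, 15, 30] → torsion [5, 15, 30]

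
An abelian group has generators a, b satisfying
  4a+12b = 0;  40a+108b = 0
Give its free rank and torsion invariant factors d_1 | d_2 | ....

rank_ℚ(R)=2; free=2−2=0
SNF(R) diag = [4, 12] → torsion [4, 12]

Answer: M ≅ ℤ/4 ⊕ ℤ/12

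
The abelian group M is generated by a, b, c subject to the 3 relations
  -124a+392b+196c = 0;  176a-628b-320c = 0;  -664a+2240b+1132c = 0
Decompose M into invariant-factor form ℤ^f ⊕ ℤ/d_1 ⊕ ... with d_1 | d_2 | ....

Answer: M ≅ ℤ/4 ⊕ ℤ/12 ⊕ ℤ/36

Derivation:
rank_ℚ(R)=3; free=3−3=0
SNF(R) diag = [4, 12, 36] → torsion [4, 12, 36]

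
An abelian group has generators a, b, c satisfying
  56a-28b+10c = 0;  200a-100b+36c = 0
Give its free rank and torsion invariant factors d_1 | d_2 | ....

Answer: M ≅ ℤ^1 ⊕ ℤ/2 ⊕ ℤ/4

Derivation:
rank_ℚ(R)=2; free=3−2=1
SNF(R) diag = [2, 4] → torsion [2, 4]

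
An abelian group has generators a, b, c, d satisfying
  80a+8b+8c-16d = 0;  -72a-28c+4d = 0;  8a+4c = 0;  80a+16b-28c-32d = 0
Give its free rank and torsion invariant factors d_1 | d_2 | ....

Answer: M ≅ ℤ/4 ⊕ ℤ/4 ⊕ ℤ/8 ⊕ ℤ/8

Derivation:
rank_ℚ(R)=4; free=4−4=0
SNF(R) diag = [4, 4, 8, 8] → torsion [4, 4, 8, 8]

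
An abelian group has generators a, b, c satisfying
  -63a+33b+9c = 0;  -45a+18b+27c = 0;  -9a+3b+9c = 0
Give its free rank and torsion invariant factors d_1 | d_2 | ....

rank_ℚ(R)=3; free=3−3=0
SNF(R) diag = [3, 9, 18] → torsion [3, 9, 18]

Answer: M ≅ ℤ/3 ⊕ ℤ/9 ⊕ ℤ/18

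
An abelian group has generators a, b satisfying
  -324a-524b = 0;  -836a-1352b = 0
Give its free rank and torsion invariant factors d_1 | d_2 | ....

Answer: M ≅ ℤ/4 ⊕ ℤ/4

Derivation:
rank_ℚ(R)=2; free=2−2=0
SNF(R) diag = [4, 4] → torsion [4, 4]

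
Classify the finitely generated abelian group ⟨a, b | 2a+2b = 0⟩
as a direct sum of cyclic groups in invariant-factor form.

rank_ℚ(R)=1; free=2−1=1
SNF(R) diag = [2] → torsion [2]

Answer: M ≅ ℤ^1 ⊕ ℤ/2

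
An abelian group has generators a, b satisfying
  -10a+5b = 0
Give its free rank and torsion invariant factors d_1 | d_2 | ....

Answer: M ≅ ℤ^1 ⊕ ℤ/5

Derivation:
rank_ℚ(R)=1; free=2−1=1
SNF(R) diag = [5] → torsion [5]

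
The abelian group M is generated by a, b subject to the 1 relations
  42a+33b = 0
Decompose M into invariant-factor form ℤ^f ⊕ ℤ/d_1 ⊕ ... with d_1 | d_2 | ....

Answer: M ≅ ℤ^1 ⊕ ℤ/3

Derivation:
rank_ℚ(R)=1; free=2−1=1
SNF(R) diag = [3] → torsion [3]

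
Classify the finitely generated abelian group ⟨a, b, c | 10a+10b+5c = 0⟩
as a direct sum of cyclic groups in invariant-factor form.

Answer: M ≅ ℤ^2 ⊕ ℤ/5

Derivation:
rank_ℚ(R)=1; free=3−1=2
SNF(R) diag = [5] → torsion [5]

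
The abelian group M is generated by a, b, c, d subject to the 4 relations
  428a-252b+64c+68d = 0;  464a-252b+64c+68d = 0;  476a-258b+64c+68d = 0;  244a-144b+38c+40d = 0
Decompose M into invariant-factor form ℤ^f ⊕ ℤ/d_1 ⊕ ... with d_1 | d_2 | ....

rank_ℚ(R)=4; free=4−4=0
SNF(R) diag = [2, 6, 12, 36] → torsion [2, 6, 12, 36]

Answer: M ≅ ℤ/2 ⊕ ℤ/6 ⊕ ℤ/12 ⊕ ℤ/36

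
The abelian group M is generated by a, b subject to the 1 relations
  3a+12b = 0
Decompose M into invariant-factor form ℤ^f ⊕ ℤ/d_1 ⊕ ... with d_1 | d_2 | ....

rank_ℚ(R)=1; free=2−1=1
SNF(R) diag = [3] → torsion [3]

Answer: M ≅ ℤ^1 ⊕ ℤ/3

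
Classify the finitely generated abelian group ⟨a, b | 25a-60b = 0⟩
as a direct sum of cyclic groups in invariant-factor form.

Answer: M ≅ ℤ^1 ⊕ ℤ/5

Derivation:
rank_ℚ(R)=1; free=2−1=1
SNF(R) diag = [5] → torsion [5]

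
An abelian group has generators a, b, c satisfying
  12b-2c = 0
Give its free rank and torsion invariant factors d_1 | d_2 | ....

Answer: M ≅ ℤ^2 ⊕ ℤ/2

Derivation:
rank_ℚ(R)=1; free=3−1=2
SNF(R) diag = [2] → torsion [2]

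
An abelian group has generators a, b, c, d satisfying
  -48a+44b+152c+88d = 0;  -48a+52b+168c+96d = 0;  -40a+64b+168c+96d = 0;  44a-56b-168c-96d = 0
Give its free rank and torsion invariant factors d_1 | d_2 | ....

rank_ℚ(R)=4; free=4−4=0
SNF(R) diag = [4, 4, 8, 24] → torsion [4, 4, 8, 24]

Answer: M ≅ ℤ/4 ⊕ ℤ/4 ⊕ ℤ/8 ⊕ ℤ/24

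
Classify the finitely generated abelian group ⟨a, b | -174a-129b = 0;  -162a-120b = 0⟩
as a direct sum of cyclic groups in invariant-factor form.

rank_ℚ(R)=2; free=2−2=0
SNF(R) diag = [3, 6] → torsion [3, 6]

Answer: M ≅ ℤ/3 ⊕ ℤ/6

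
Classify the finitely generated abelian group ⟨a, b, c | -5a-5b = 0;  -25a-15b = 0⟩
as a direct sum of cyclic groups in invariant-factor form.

rank_ℚ(R)=2; free=3−2=1
SNF(R) diag = [5, 10] → torsion [5, 10]

Answer: M ≅ ℤ^1 ⊕ ℤ/5 ⊕ ℤ/10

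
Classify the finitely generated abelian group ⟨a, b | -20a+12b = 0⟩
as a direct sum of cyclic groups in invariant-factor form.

rank_ℚ(R)=1; free=2−1=1
SNF(R) diag = [4] → torsion [4]

Answer: M ≅ ℤ^1 ⊕ ℤ/4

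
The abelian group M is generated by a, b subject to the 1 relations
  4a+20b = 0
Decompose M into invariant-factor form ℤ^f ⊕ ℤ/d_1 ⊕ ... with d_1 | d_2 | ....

rank_ℚ(R)=1; free=2−1=1
SNF(R) diag = [4] → torsion [4]

Answer: M ≅ ℤ^1 ⊕ ℤ/4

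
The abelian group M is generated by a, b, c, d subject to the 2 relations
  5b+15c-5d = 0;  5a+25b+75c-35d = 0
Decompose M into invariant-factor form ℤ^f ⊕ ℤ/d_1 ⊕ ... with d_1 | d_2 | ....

rank_ℚ(R)=2; free=4−2=2
SNF(R) diag = [5, 5] → torsion [5, 5]

Answer: M ≅ ℤ^2 ⊕ ℤ/5 ⊕ ℤ/5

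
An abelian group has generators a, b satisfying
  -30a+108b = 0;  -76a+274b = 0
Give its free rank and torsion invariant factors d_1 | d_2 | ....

rank_ℚ(R)=2; free=2−2=0
SNF(R) diag = [2, 6] → torsion [2, 6]

Answer: M ≅ ℤ/2 ⊕ ℤ/6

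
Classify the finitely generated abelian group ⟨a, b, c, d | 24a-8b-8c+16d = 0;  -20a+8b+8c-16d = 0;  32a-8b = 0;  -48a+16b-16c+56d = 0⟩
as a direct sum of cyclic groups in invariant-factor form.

Answer: M ≅ ℤ/4 ⊕ ℤ/8 ⊕ ℤ/8 ⊕ ℤ/24

Derivation:
rank_ℚ(R)=4; free=4−4=0
SNF(R) diag = [4, 8, 8, 24] → torsion [4, 8, 8, 24]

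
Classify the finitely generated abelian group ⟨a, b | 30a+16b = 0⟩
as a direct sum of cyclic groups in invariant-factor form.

Answer: M ≅ ℤ^1 ⊕ ℤ/2

Derivation:
rank_ℚ(R)=1; free=2−1=1
SNF(R) diag = [2] → torsion [2]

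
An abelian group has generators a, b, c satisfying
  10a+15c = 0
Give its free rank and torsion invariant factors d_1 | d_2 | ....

rank_ℚ(R)=1; free=3−1=2
SNF(R) diag = [5] → torsion [5]

Answer: M ≅ ℤ^2 ⊕ ℤ/5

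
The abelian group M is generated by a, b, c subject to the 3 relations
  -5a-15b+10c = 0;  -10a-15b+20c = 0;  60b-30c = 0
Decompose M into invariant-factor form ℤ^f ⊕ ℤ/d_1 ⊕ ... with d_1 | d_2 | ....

rank_ℚ(R)=3; free=3−3=0
SNF(R) diag = [5, 15, 30] → torsion [5, 15, 30]

Answer: M ≅ ℤ/5 ⊕ ℤ/15 ⊕ ℤ/30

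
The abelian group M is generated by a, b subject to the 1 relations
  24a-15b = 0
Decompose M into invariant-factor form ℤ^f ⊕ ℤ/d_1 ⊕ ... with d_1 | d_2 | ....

rank_ℚ(R)=1; free=2−1=1
SNF(R) diag = [3] → torsion [3]

Answer: M ≅ ℤ^1 ⊕ ℤ/3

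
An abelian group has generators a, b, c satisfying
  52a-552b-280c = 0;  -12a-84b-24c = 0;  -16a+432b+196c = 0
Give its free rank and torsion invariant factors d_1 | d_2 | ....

Answer: M ≅ ℤ/4 ⊕ ℤ/12 ⊕ ℤ/12

Derivation:
rank_ℚ(R)=3; free=3−3=0
SNF(R) diag = [4, 12, 12] → torsion [4, 12, 12]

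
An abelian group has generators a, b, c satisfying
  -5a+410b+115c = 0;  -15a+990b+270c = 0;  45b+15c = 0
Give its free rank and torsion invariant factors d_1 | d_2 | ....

Answer: M ≅ ℤ/5 ⊕ ℤ/15 ⊕ ℤ/15

Derivation:
rank_ℚ(R)=3; free=3−3=0
SNF(R) diag = [5, 15, 15] → torsion [5, 15, 15]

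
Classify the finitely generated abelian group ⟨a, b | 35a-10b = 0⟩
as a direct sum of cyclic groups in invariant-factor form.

rank_ℚ(R)=1; free=2−1=1
SNF(R) diag = [5] → torsion [5]

Answer: M ≅ ℤ^1 ⊕ ℤ/5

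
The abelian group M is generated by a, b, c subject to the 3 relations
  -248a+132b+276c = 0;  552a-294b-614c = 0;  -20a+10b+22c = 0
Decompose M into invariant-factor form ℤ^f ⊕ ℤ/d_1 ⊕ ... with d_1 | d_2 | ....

rank_ℚ(R)=3; free=3−3=0
SNF(R) diag = [2, 4, 8] → torsion [2, 4, 8]

Answer: M ≅ ℤ/2 ⊕ ℤ/4 ⊕ ℤ/8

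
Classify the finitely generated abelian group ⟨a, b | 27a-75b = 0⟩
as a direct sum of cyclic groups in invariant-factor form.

rank_ℚ(R)=1; free=2−1=1
SNF(R) diag = [3] → torsion [3]

Answer: M ≅ ℤ^1 ⊕ ℤ/3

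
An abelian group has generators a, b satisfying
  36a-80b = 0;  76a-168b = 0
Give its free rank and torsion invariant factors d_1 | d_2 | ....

Answer: M ≅ ℤ/4 ⊕ ℤ/8

Derivation:
rank_ℚ(R)=2; free=2−2=0
SNF(R) diag = [4, 8] → torsion [4, 8]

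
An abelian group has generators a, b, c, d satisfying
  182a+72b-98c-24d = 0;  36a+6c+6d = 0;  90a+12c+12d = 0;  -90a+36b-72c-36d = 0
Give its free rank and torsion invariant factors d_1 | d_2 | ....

rank_ℚ(R)=4; free=4−4=0
SNF(R) diag = [2, 6, 18, 36] → torsion [2, 6, 18, 36]

Answer: M ≅ ℤ/2 ⊕ ℤ/6 ⊕ ℤ/18 ⊕ ℤ/36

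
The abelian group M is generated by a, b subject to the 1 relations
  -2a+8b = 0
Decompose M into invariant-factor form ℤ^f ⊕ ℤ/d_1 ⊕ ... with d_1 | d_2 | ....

Answer: M ≅ ℤ^1 ⊕ ℤ/2

Derivation:
rank_ℚ(R)=1; free=2−1=1
SNF(R) diag = [2] → torsion [2]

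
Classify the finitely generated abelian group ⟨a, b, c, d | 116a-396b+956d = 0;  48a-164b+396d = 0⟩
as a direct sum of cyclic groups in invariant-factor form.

rank_ℚ(R)=2; free=4−2=2
SNF(R) diag = [4, 4] → torsion [4, 4]

Answer: M ≅ ℤ^2 ⊕ ℤ/4 ⊕ ℤ/4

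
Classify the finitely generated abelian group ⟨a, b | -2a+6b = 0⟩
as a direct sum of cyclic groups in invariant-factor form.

Answer: M ≅ ℤ^1 ⊕ ℤ/2

Derivation:
rank_ℚ(R)=1; free=2−1=1
SNF(R) diag = [2] → torsion [2]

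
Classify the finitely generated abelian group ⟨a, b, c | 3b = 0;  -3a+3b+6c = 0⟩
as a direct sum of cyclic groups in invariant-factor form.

rank_ℚ(R)=2; free=3−2=1
SNF(R) diag = [3, 3] → torsion [3, 3]

Answer: M ≅ ℤ^1 ⊕ ℤ/3 ⊕ ℤ/3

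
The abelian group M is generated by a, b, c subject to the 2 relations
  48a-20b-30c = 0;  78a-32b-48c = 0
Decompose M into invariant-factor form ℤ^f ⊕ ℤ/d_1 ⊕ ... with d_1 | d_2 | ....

Answer: M ≅ ℤ^1 ⊕ ℤ/2 ⊕ ℤ/6

Derivation:
rank_ℚ(R)=2; free=3−2=1
SNF(R) diag = [2, 6] → torsion [2, 6]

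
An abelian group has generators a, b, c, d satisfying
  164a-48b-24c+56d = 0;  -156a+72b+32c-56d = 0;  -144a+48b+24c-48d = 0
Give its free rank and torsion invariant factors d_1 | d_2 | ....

Answer: M ≅ ℤ^1 ⊕ ℤ/4 ⊕ ℤ/8 ⊕ ℤ/24

Derivation:
rank_ℚ(R)=3; free=4−3=1
SNF(R) diag = [4, 8, 24] → torsion [4, 8, 24]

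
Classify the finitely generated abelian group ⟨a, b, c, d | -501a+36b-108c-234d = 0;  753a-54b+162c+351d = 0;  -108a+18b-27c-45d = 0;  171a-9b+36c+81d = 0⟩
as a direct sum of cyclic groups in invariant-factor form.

rank_ℚ(R)=4; free=4−4=0
SNF(R) diag = [3, 9, 9, 9] → torsion [3, 9, 9, 9]

Answer: M ≅ ℤ/3 ⊕ ℤ/9 ⊕ ℤ/9 ⊕ ℤ/9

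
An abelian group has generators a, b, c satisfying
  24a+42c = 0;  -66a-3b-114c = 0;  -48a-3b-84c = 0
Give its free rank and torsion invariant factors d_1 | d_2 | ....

rank_ℚ(R)=3; free=3−3=0
SNF(R) diag = [3, 6, 6] → torsion [3, 6, 6]

Answer: M ≅ ℤ/3 ⊕ ℤ/6 ⊕ ℤ/6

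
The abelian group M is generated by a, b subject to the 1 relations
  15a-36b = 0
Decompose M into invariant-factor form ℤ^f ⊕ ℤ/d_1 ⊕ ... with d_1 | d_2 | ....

Answer: M ≅ ℤ^1 ⊕ ℤ/3

Derivation:
rank_ℚ(R)=1; free=2−1=1
SNF(R) diag = [3] → torsion [3]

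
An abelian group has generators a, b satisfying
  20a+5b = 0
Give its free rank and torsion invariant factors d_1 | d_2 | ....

rank_ℚ(R)=1; free=2−1=1
SNF(R) diag = [5] → torsion [5]

Answer: M ≅ ℤ^1 ⊕ ℤ/5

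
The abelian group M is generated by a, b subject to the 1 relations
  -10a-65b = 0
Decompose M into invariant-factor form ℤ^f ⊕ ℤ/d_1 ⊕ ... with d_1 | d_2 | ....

Answer: M ≅ ℤ^1 ⊕ ℤ/5

Derivation:
rank_ℚ(R)=1; free=2−1=1
SNF(R) diag = [5] → torsion [5]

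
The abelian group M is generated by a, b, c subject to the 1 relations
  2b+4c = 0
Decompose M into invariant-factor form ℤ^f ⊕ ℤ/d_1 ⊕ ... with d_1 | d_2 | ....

rank_ℚ(R)=1; free=3−1=2
SNF(R) diag = [2] → torsion [2]

Answer: M ≅ ℤ^2 ⊕ ℤ/2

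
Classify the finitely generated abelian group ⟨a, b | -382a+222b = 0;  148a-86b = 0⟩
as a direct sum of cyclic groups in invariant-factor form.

rank_ℚ(R)=2; free=2−2=0
SNF(R) diag = [2, 2] → torsion [2, 2]

Answer: M ≅ ℤ/2 ⊕ ℤ/2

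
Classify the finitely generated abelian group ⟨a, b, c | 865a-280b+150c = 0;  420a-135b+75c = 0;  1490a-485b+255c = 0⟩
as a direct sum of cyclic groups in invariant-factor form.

Answer: M ≅ ℤ/5 ⊕ ℤ/15 ⊕ ℤ/30

Derivation:
rank_ℚ(R)=3; free=3−3=0
SNF(R) diag = [5, 15, 30] → torsion [5, 15, 30]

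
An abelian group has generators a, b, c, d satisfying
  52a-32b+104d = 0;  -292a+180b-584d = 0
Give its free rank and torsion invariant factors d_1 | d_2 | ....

rank_ℚ(R)=2; free=4−2=2
SNF(R) diag = [4, 4] → torsion [4, 4]

Answer: M ≅ ℤ^2 ⊕ ℤ/4 ⊕ ℤ/4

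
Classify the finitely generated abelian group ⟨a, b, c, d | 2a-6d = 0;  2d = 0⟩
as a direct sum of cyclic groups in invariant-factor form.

rank_ℚ(R)=2; free=4−2=2
SNF(R) diag = [2, 2] → torsion [2, 2]

Answer: M ≅ ℤ^2 ⊕ ℤ/2 ⊕ ℤ/2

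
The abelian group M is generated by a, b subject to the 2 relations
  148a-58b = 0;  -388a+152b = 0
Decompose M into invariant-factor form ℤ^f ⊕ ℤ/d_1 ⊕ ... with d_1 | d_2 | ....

Answer: M ≅ ℤ/2 ⊕ ℤ/4

Derivation:
rank_ℚ(R)=2; free=2−2=0
SNF(R) diag = [2, 4] → torsion [2, 4]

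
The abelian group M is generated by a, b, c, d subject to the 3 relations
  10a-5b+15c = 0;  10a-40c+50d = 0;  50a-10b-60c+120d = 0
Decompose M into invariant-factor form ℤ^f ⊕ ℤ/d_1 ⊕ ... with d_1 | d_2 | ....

Answer: M ≅ ℤ^1 ⊕ ℤ/5 ⊕ ℤ/10 ⊕ ℤ/30

Derivation:
rank_ℚ(R)=3; free=4−3=1
SNF(R) diag = [5, 10, 30] → torsion [5, 10, 30]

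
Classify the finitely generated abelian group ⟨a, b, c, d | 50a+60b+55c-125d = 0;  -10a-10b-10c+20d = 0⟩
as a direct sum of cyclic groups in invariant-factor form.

Answer: M ≅ ℤ^2 ⊕ ℤ/5 ⊕ ℤ/10

Derivation:
rank_ℚ(R)=2; free=4−2=2
SNF(R) diag = [5, 10] → torsion [5, 10]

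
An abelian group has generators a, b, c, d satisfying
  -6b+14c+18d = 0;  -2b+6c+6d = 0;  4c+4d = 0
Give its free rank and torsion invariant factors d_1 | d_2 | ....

rank_ℚ(R)=3; free=4−3=1
SNF(R) diag = [2, 4, 4] → torsion [2, 4, 4]

Answer: M ≅ ℤ^1 ⊕ ℤ/2 ⊕ ℤ/4 ⊕ ℤ/4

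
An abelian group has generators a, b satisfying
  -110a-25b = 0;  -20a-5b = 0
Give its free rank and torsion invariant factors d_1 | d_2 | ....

rank_ℚ(R)=2; free=2−2=0
SNF(R) diag = [5, 10] → torsion [5, 10]

Answer: M ≅ ℤ/5 ⊕ ℤ/10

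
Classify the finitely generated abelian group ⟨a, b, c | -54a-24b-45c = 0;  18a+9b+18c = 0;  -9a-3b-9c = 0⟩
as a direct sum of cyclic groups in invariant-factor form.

Answer: M ≅ ℤ/3 ⊕ ℤ/9 ⊕ ℤ/9

Derivation:
rank_ℚ(R)=3; free=3−3=0
SNF(R) diag = [3, 9, 9] → torsion [3, 9, 9]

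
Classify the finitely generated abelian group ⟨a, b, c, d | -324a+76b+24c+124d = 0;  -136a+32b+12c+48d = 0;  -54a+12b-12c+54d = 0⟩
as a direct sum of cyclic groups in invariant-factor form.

rank_ℚ(R)=3; free=4−3=1
SNF(R) diag = [2, 4, 12] → torsion [2, 4, 12]

Answer: M ≅ ℤ^1 ⊕ ℤ/2 ⊕ ℤ/4 ⊕ ℤ/12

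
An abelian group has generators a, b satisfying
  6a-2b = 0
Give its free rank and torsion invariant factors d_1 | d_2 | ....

Answer: M ≅ ℤ^1 ⊕ ℤ/2

Derivation:
rank_ℚ(R)=1; free=2−1=1
SNF(R) diag = [2] → torsion [2]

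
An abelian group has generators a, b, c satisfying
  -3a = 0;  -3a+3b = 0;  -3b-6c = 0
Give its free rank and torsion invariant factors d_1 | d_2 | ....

Answer: M ≅ ℤ/3 ⊕ ℤ/3 ⊕ ℤ/6

Derivation:
rank_ℚ(R)=3; free=3−3=0
SNF(R) diag = [3, 3, 6] → torsion [3, 3, 6]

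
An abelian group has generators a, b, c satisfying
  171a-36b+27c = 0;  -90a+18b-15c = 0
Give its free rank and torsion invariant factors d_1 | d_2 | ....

rank_ℚ(R)=2; free=3−2=1
SNF(R) diag = [3, 9] → torsion [3, 9]

Answer: M ≅ ℤ^1 ⊕ ℤ/3 ⊕ ℤ/9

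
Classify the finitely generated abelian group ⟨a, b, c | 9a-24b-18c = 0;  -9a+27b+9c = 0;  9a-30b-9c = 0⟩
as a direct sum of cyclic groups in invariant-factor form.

rank_ℚ(R)=3; free=3−3=0
SNF(R) diag = [3, 9, 9] → torsion [3, 9, 9]

Answer: M ≅ ℤ/3 ⊕ ℤ/9 ⊕ ℤ/9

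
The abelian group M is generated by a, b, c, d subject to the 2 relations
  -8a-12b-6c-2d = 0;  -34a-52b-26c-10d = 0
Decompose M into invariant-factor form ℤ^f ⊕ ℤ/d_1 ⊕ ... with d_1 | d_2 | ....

Answer: M ≅ ℤ^2 ⊕ ℤ/2 ⊕ ℤ/2

Derivation:
rank_ℚ(R)=2; free=4−2=2
SNF(R) diag = [2, 2] → torsion [2, 2]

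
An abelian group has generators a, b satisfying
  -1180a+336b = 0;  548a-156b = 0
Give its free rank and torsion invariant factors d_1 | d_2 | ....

Answer: M ≅ ℤ/4 ⊕ ℤ/12

Derivation:
rank_ℚ(R)=2; free=2−2=0
SNF(R) diag = [4, 12] → torsion [4, 12]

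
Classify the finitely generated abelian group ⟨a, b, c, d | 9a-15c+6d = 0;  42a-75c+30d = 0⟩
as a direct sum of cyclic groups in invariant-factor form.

rank_ℚ(R)=2; free=4−2=2
SNF(R) diag = [3, 3] → torsion [3, 3]

Answer: M ≅ ℤ^2 ⊕ ℤ/3 ⊕ ℤ/3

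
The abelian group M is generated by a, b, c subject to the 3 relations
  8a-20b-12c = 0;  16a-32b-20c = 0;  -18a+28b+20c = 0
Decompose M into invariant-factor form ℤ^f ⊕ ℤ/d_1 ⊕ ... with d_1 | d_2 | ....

rank_ℚ(R)=3; free=3−3=0
SNF(R) diag = [2, 4, 12] → torsion [2, 4, 12]

Answer: M ≅ ℤ/2 ⊕ ℤ/4 ⊕ ℤ/12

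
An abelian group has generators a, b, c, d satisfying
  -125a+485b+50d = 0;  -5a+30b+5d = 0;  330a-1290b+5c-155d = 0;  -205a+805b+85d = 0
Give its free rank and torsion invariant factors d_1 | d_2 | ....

Answer: M ≅ ℤ/5 ⊕ ℤ/5 ⊕ ℤ/5 ⊕ ℤ/15

Derivation:
rank_ℚ(R)=4; free=4−4=0
SNF(R) diag = [5, 5, 5, 15] → torsion [5, 5, 5, 15]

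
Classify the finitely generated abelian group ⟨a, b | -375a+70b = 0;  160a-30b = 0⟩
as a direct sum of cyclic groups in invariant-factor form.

rank_ℚ(R)=2; free=2−2=0
SNF(R) diag = [5, 10] → torsion [5, 10]

Answer: M ≅ ℤ/5 ⊕ ℤ/10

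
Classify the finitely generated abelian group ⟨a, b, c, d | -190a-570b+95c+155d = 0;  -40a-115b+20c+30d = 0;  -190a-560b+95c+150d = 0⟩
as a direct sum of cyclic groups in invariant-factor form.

rank_ℚ(R)=3; free=4−3=1
SNF(R) diag = [5, 5, 5] → torsion [5, 5, 5]

Answer: M ≅ ℤ^1 ⊕ ℤ/5 ⊕ ℤ/5 ⊕ ℤ/5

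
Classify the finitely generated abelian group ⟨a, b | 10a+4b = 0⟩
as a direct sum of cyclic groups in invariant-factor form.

Answer: M ≅ ℤ^1 ⊕ ℤ/2

Derivation:
rank_ℚ(R)=1; free=2−1=1
SNF(R) diag = [2] → torsion [2]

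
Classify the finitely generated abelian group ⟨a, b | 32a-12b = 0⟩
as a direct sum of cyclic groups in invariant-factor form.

Answer: M ≅ ℤ^1 ⊕ ℤ/4

Derivation:
rank_ℚ(R)=1; free=2−1=1
SNF(R) diag = [4] → torsion [4]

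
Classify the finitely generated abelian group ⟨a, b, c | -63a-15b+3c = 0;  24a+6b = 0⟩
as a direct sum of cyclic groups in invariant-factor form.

rank_ℚ(R)=2; free=3−2=1
SNF(R) diag = [3, 6] → torsion [3, 6]

Answer: M ≅ ℤ^1 ⊕ ℤ/3 ⊕ ℤ/6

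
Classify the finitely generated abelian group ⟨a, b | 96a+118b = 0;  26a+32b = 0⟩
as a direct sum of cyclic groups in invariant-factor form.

rank_ℚ(R)=2; free=2−2=0
SNF(R) diag = [2, 2] → torsion [2, 2]

Answer: M ≅ ℤ/2 ⊕ ℤ/2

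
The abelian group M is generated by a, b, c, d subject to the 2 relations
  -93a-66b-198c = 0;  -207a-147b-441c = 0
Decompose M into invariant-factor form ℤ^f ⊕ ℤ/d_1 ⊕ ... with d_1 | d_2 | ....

rank_ℚ(R)=2; free=4−2=2
SNF(R) diag = [3, 3] → torsion [3, 3]

Answer: M ≅ ℤ^2 ⊕ ℤ/3 ⊕ ℤ/3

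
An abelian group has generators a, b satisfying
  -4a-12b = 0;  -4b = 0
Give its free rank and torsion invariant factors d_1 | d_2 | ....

Answer: M ≅ ℤ/4 ⊕ ℤ/4

Derivation:
rank_ℚ(R)=2; free=2−2=0
SNF(R) diag = [4, 4] → torsion [4, 4]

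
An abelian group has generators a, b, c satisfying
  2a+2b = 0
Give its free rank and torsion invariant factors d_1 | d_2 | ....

rank_ℚ(R)=1; free=3−1=2
SNF(R) diag = [2] → torsion [2]

Answer: M ≅ ℤ^2 ⊕ ℤ/2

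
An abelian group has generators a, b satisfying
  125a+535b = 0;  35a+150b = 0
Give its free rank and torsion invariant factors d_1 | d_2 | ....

Answer: M ≅ ℤ/5 ⊕ ℤ/5

Derivation:
rank_ℚ(R)=2; free=2−2=0
SNF(R) diag = [5, 5] → torsion [5, 5]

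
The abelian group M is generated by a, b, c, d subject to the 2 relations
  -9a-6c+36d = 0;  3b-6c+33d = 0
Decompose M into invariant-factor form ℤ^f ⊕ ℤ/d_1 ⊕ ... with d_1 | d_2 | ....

Answer: M ≅ ℤ^2 ⊕ ℤ/3 ⊕ ℤ/3

Derivation:
rank_ℚ(R)=2; free=4−2=2
SNF(R) diag = [3, 3] → torsion [3, 3]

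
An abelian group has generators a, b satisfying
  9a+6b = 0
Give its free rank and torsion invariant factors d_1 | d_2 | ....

Answer: M ≅ ℤ^1 ⊕ ℤ/3

Derivation:
rank_ℚ(R)=1; free=2−1=1
SNF(R) diag = [3] → torsion [3]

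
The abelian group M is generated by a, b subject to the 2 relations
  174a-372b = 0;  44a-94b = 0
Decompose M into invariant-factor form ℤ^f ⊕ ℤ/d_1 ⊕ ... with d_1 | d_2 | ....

Answer: M ≅ ℤ/2 ⊕ ℤ/6

Derivation:
rank_ℚ(R)=2; free=2−2=0
SNF(R) diag = [2, 6] → torsion [2, 6]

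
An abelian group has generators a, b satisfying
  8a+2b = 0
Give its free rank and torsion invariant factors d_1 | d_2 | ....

Answer: M ≅ ℤ^1 ⊕ ℤ/2

Derivation:
rank_ℚ(R)=1; free=2−1=1
SNF(R) diag = [2] → torsion [2]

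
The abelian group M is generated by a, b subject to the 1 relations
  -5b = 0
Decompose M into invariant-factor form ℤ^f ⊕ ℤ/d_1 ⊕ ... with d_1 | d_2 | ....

Answer: M ≅ ℤ^1 ⊕ ℤ/5

Derivation:
rank_ℚ(R)=1; free=2−1=1
SNF(R) diag = [5] → torsion [5]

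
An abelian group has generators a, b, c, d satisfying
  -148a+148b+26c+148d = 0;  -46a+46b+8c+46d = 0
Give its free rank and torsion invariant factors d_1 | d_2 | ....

rank_ℚ(R)=2; free=4−2=2
SNF(R) diag = [2, 6] → torsion [2, 6]

Answer: M ≅ ℤ^2 ⊕ ℤ/2 ⊕ ℤ/6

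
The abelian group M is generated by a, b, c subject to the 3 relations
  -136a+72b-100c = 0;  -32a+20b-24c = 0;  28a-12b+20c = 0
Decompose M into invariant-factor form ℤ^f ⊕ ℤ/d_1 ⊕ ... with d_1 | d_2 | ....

Answer: M ≅ ℤ/4 ⊕ ℤ/4 ⊕ ℤ/4

Derivation:
rank_ℚ(R)=3; free=3−3=0
SNF(R) diag = [4, 4, 4] → torsion [4, 4, 4]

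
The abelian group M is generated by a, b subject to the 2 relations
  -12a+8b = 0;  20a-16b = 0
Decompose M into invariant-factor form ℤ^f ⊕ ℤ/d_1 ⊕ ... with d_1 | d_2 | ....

rank_ℚ(R)=2; free=2−2=0
SNF(R) diag = [4, 8] → torsion [4, 8]

Answer: M ≅ ℤ/4 ⊕ ℤ/8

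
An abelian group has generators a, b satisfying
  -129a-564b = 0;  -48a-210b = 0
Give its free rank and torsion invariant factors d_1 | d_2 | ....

Answer: M ≅ ℤ/3 ⊕ ℤ/6

Derivation:
rank_ℚ(R)=2; free=2−2=0
SNF(R) diag = [3, 6] → torsion [3, 6]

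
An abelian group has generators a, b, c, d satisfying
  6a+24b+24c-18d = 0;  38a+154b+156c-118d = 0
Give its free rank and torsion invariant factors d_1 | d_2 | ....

rank_ℚ(R)=2; free=4−2=2
SNF(R) diag = [2, 6] → torsion [2, 6]

Answer: M ≅ ℤ^2 ⊕ ℤ/2 ⊕ ℤ/6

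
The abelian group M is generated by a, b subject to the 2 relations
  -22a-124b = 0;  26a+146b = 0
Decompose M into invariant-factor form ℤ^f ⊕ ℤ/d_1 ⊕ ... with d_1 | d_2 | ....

rank_ℚ(R)=2; free=2−2=0
SNF(R) diag = [2, 6] → torsion [2, 6]

Answer: M ≅ ℤ/2 ⊕ ℤ/6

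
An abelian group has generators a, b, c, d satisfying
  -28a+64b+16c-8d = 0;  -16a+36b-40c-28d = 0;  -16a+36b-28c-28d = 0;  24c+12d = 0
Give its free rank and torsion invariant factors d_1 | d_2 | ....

Answer: M ≅ ℤ/4 ⊕ ℤ/4 ⊕ ℤ/12 ⊕ ℤ/12

Derivation:
rank_ℚ(R)=4; free=4−4=0
SNF(R) diag = [4, 4, 12, 12] → torsion [4, 4, 12, 12]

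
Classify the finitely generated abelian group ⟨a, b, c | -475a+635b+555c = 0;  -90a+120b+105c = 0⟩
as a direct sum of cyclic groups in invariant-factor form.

Answer: M ≅ ℤ^1 ⊕ ℤ/5 ⊕ ℤ/15

Derivation:
rank_ℚ(R)=2; free=3−2=1
SNF(R) diag = [5, 15] → torsion [5, 15]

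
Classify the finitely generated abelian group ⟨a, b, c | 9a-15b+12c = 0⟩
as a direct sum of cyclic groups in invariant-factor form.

rank_ℚ(R)=1; free=3−1=2
SNF(R) diag = [3] → torsion [3]

Answer: M ≅ ℤ^2 ⊕ ℤ/3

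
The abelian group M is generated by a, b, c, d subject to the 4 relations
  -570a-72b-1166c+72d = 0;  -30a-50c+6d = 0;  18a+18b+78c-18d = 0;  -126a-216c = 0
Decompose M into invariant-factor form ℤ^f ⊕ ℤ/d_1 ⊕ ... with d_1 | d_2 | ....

Answer: M ≅ ℤ/2 ⊕ ℤ/6 ⊕ ℤ/18 ⊕ ℤ/18

Derivation:
rank_ℚ(R)=4; free=4−4=0
SNF(R) diag = [2, 6, 18, 18] → torsion [2, 6, 18, 18]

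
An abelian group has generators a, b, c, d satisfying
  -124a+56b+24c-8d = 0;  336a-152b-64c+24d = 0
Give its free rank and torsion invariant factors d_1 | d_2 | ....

Answer: M ≅ ℤ^2 ⊕ ℤ/4 ⊕ ℤ/8

Derivation:
rank_ℚ(R)=2; free=4−2=2
SNF(R) diag = [4, 8] → torsion [4, 8]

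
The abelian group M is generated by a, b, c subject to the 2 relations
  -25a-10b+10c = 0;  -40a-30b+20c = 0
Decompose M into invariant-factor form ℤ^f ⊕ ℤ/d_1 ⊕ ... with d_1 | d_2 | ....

Answer: M ≅ ℤ^1 ⊕ ℤ/5 ⊕ ℤ/10

Derivation:
rank_ℚ(R)=2; free=3−2=1
SNF(R) diag = [5, 10] → torsion [5, 10]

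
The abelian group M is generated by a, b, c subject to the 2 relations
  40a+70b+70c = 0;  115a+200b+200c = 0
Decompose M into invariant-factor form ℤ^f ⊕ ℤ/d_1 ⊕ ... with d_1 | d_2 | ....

Answer: M ≅ ℤ^1 ⊕ ℤ/5 ⊕ ℤ/10

Derivation:
rank_ℚ(R)=2; free=3−2=1
SNF(R) diag = [5, 10] → torsion [5, 10]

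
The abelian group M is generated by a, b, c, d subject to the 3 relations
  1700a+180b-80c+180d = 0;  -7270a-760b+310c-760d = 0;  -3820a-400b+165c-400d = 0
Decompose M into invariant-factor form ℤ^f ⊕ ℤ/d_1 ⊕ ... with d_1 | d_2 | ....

rank_ℚ(R)=3; free=4−3=1
SNF(R) diag = [5, 10, 20] → torsion [5, 10, 20]

Answer: M ≅ ℤ^1 ⊕ ℤ/5 ⊕ ℤ/10 ⊕ ℤ/20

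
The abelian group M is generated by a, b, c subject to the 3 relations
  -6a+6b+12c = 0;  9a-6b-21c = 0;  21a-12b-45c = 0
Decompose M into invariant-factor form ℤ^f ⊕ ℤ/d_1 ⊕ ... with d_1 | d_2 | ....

rank_ℚ(R)=3; free=3−3=0
SNF(R) diag = [3, 6, 6] → torsion [3, 6, 6]

Answer: M ≅ ℤ/3 ⊕ ℤ/6 ⊕ ℤ/6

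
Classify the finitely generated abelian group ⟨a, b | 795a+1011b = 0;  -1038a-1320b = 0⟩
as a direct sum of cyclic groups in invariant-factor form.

Answer: M ≅ ℤ/3 ⊕ ℤ/6

Derivation:
rank_ℚ(R)=2; free=2−2=0
SNF(R) diag = [3, 6] → torsion [3, 6]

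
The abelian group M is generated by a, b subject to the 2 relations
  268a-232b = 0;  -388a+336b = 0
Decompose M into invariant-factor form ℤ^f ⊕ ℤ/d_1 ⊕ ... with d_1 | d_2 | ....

rank_ℚ(R)=2; free=2−2=0
SNF(R) diag = [4, 8] → torsion [4, 8]

Answer: M ≅ ℤ/4 ⊕ ℤ/8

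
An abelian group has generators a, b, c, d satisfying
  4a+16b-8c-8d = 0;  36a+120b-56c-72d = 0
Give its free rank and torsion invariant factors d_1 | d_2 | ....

Answer: M ≅ ℤ^2 ⊕ ℤ/4 ⊕ ℤ/8

Derivation:
rank_ℚ(R)=2; free=4−2=2
SNF(R) diag = [4, 8] → torsion [4, 8]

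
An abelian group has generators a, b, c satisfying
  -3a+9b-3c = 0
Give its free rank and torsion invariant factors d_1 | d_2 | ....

Answer: M ≅ ℤ^2 ⊕ ℤ/3

Derivation:
rank_ℚ(R)=1; free=3−1=2
SNF(R) diag = [3] → torsion [3]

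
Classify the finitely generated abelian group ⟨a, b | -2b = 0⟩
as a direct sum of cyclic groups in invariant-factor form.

Answer: M ≅ ℤ^1 ⊕ ℤ/2

Derivation:
rank_ℚ(R)=1; free=2−1=1
SNF(R) diag = [2] → torsion [2]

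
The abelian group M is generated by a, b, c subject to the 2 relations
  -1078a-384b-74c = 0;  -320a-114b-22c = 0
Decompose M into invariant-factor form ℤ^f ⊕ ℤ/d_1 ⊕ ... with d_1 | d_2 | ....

Answer: M ≅ ℤ^1 ⊕ ℤ/2 ⊕ ℤ/6

Derivation:
rank_ℚ(R)=2; free=3−2=1
SNF(R) diag = [2, 6] → torsion [2, 6]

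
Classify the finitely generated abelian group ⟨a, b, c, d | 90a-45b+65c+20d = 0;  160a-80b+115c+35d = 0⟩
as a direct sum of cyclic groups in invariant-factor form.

Answer: M ≅ ℤ^2 ⊕ ℤ/5 ⊕ ℤ/5

Derivation:
rank_ℚ(R)=2; free=4−2=2
SNF(R) diag = [5, 5] → torsion [5, 5]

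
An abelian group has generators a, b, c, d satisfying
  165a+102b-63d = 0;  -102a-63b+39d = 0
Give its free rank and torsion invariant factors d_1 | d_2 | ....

Answer: M ≅ ℤ^2 ⊕ ℤ/3 ⊕ ℤ/3

Derivation:
rank_ℚ(R)=2; free=4−2=2
SNF(R) diag = [3, 3] → torsion [3, 3]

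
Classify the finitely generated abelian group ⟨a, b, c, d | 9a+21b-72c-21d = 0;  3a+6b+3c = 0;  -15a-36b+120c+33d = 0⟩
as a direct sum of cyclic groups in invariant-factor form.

Answer: M ≅ ℤ^1 ⊕ ℤ/3 ⊕ ℤ/3 ⊕ ℤ/9

Derivation:
rank_ℚ(R)=3; free=4−3=1
SNF(R) diag = [3, 3, 9] → torsion [3, 3, 9]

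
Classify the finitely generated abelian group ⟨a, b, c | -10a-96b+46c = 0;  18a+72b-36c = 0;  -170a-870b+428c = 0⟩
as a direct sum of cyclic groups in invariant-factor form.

Answer: M ≅ ℤ/2 ⊕ ℤ/6 ⊕ ℤ/18

Derivation:
rank_ℚ(R)=3; free=3−3=0
SNF(R) diag = [2, 6, 18] → torsion [2, 6, 18]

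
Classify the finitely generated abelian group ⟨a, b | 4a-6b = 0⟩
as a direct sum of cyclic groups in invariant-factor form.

rank_ℚ(R)=1; free=2−1=1
SNF(R) diag = [2] → torsion [2]

Answer: M ≅ ℤ^1 ⊕ ℤ/2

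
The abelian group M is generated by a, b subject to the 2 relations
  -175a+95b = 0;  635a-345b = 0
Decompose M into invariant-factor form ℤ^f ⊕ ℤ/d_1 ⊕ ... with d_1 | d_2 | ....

rank_ℚ(R)=2; free=2−2=0
SNF(R) diag = [5, 10] → torsion [5, 10]

Answer: M ≅ ℤ/5 ⊕ ℤ/10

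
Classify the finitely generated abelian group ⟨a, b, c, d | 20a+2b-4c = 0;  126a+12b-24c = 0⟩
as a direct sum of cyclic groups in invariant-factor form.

Answer: M ≅ ℤ^2 ⊕ ℤ/2 ⊕ ℤ/6

Derivation:
rank_ℚ(R)=2; free=4−2=2
SNF(R) diag = [2, 6] → torsion [2, 6]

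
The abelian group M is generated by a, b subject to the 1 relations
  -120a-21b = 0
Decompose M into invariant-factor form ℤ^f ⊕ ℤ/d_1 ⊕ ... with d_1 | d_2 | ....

rank_ℚ(R)=1; free=2−1=1
SNF(R) diag = [3] → torsion [3]

Answer: M ≅ ℤ^1 ⊕ ℤ/3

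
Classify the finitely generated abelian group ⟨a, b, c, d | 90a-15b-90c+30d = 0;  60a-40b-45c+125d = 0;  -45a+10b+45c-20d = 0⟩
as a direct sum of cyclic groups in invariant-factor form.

Answer: M ≅ ℤ^1 ⊕ ℤ/5 ⊕ ℤ/15 ⊕ ℤ/45

Derivation:
rank_ℚ(R)=3; free=4−3=1
SNF(R) diag = [5, 15, 45] → torsion [5, 15, 45]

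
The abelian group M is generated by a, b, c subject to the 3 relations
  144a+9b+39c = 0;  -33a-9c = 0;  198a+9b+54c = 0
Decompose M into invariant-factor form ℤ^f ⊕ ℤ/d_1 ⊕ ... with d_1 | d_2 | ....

rank_ℚ(R)=3; free=3−3=0
SNF(R) diag = [3, 3, 9] → torsion [3, 3, 9]

Answer: M ≅ ℤ/3 ⊕ ℤ/3 ⊕ ℤ/9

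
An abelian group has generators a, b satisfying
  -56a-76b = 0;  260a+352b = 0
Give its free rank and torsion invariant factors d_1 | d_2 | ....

Answer: M ≅ ℤ/4 ⊕ ℤ/12

Derivation:
rank_ℚ(R)=2; free=2−2=0
SNF(R) diag = [4, 12] → torsion [4, 12]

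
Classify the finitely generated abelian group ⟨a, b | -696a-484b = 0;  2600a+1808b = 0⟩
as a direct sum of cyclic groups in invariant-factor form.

rank_ℚ(R)=2; free=2−2=0
SNF(R) diag = [4, 8] → torsion [4, 8]

Answer: M ≅ ℤ/4 ⊕ ℤ/8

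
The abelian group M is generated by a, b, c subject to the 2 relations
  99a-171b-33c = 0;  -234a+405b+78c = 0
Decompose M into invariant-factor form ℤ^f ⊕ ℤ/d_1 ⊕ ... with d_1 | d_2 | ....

Answer: M ≅ ℤ^1 ⊕ ℤ/3 ⊕ ℤ/9

Derivation:
rank_ℚ(R)=2; free=3−2=1
SNF(R) diag = [3, 9] → torsion [3, 9]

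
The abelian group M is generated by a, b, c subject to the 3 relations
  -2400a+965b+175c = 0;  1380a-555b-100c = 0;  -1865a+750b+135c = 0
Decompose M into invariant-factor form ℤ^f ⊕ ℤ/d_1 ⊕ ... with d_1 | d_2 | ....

Answer: M ≅ ℤ/5 ⊕ ℤ/5 ⊕ ℤ/5

Derivation:
rank_ℚ(R)=3; free=3−3=0
SNF(R) diag = [5, 5, 5] → torsion [5, 5, 5]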